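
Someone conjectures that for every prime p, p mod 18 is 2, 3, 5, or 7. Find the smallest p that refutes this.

p = 11

Check each prime p in order until the claim fails.
p = 2: 2 mod 18 = 2.
p = 3: 3 mod 18 = 3.
p = 5: 5 mod 18 = 5.
p = 7: 7 mod 18 = 7.
p = 11: 11 mod 18 = 11 — not in {2, 3, 5, 7}.
Hence p = 11 is a counterexample.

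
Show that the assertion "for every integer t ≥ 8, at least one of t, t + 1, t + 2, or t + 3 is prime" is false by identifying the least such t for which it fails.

Check each integer t ≥ 8 in order until t, t + 1, t + 2, t + 3 are all composite.
For t = 8, 9, 10, 11, …, 21, 22, 23 the conclusion holds.
t = 24: 24 = 2 × 12; 25 = 5 × 5; 26 = 2 × 13; 27 = 3 × 9 — all composite.

t = 24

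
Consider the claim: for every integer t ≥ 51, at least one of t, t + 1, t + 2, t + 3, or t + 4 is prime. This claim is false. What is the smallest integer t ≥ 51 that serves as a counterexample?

We need the least integer t ≥ 51 for which t, t + 1, t + 2, t + 3, t + 4 are all composite.
t = 51: 53 is prime.
t = 52: 53 is prime.
t = 53: 53 is prime.
t = 54: 54 = 2 × 27; 55 = 5 × 11; 56 = 2 × 28; 57 = 3 × 19; 58 = 2 × 29 — all composite.
Thus t = 54 disproves the claim, and no smaller t works.

t = 54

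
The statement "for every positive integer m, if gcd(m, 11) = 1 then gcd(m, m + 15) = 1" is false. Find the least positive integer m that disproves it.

m = 3

A counterexample is any positive integer m such that gcd(m, 11) = 1 but gcd(m, m + 15) > 1; we check each in order.
m = 1: gcd(1, 16) = 1.
m = 2: gcd(2, 17) = 1.
m = 3: gcd(3, 18) = 3.
So m = 3 is the smallest counterexample.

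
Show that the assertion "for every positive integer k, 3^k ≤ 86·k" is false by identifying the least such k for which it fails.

k = 6

We need the least positive integer k for which 3^k > 86·k.
For k = 1, 2, 3, 4, 5 the conclusion holds.
k = 6: 3^k = 729 and 86·k = 516, so 729 > 516.
Thus k = 6 disproves the claim, and no smaller k works.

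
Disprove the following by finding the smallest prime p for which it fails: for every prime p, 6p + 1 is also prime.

We need the least prime p for which 6p + 1 is not prime.
The first 7 eligible values, up to p = 17, all satisfy the conclusion.
p = 19: 6p + 1 = 115 = 5 × 23, not prime.
Thus p = 19 disproves the claim, and no smaller p works.

p = 19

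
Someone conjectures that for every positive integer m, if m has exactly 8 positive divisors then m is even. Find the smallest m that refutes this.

m = 105

For m = 24, 30, 40, 42, …, 88, 102, 104 the conclusion holds.
m = 105: divisors of 105: 1, 3, 5, 7, 15, 21, 35, 105; 105 is odd.
Hence m = 105 is a counterexample.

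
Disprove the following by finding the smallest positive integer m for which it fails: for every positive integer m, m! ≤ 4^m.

m = 9

A counterexample is any positive integer m such that m! > 4^m; we check each in order.
For m = 1, 2, 3, 4, 5, 6, 7, 8 the conclusion holds.
m = 9: m! = 362880 and 4^m = 262144, so 362880 > 262144.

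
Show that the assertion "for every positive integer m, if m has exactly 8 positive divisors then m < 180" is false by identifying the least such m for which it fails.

A counterexample is any positive integer m such that m has exactly 8 positive divisors but the claim fails; we check each in order.
For m = 24, 30, 40, 42, …, 165, 170, 174 the conclusion holds.
m = 182: τ(182) = 8; 182 ≥ 180.
Hence m = 182 is a counterexample.

m = 182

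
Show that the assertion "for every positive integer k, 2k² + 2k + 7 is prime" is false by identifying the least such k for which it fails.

k = 6

k = 1: 2k² + 2k + 7 = 11, prime.
k = 2: 2k² + 2k + 7 = 19, prime.
k = 3: 2k² + 2k + 7 = 31, prime.
k = 4: 2k² + 2k + 7 = 47, prime.
k = 5: 2k² + 2k + 7 = 67, prime.
k = 6: 2k² + 2k + 7 = 91 = 7 × 13, composite.
Hence k = 6 is a counterexample.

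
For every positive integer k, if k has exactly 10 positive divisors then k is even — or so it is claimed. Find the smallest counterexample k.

We need the least positive integer k for which k has exactly 10 positive divisors but k is odd.
For k = 48, 80, 112, 162, 176, 208, 272, 304, 368 the conclusion holds.
k = 405: divisors of 405: 10 divisors; 405 is odd.
Thus k = 405 disproves the claim, and no smaller k works.

k = 405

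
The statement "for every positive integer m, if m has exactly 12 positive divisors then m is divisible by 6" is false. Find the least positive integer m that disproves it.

We need the least positive integer m for which m has exactly 12 positive divisors but m is not divisible by 6.
m = 60: τ(60) = 12; 60 mod 6 = 0.
m = 72: τ(72) = 12; 72 mod 6 = 0.
m = 84: τ(84) = 12; 84 mod 6 = 0.
m = 90: τ(90) = 12; 90 mod 6 = 0.
m = 96: τ(96) = 12; 96 mod 6 = 0.
m = 108: τ(108) = 12; 108 mod 6 = 0.
m = 126: τ(126) = 12; 126 mod 6 = 0.
m = 132: τ(132) = 12; 132 mod 6 = 0.
m = 140: τ(140) = 12; 140 mod 6 = 2.
So m = 140 is the smallest counterexample.

m = 140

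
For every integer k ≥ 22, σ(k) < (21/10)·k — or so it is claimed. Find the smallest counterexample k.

k = 24

Check each integer k ≥ 22 in order until the claim fails.
For k = 22, 23 the conclusion holds.
k = 24: σ(24) = 60; 60 ≥ 252/5.
Hence k = 24 is a counterexample.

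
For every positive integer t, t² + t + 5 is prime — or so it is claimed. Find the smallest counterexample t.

A counterexample is any positive integer t such that t² + t + 5 is not prime; we check each in order.
t = 1: t² + t + 5 = 7, prime.
t = 2: t² + t + 5 = 11, prime.
t = 3: t² + t + 5 = 17, prime.
t = 4: t² + t + 5 = 25 = 5 × 5, composite.

t = 4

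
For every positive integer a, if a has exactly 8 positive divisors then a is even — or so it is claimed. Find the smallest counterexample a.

a = 105

For a = 24, 30, 40, 42, …, 88, 102, 104 the conclusion holds.
a = 105: divisors of 105: 1, 3, 5, 7, 15, 21, 35, 105; 105 is odd.
So a = 105 is the smallest counterexample.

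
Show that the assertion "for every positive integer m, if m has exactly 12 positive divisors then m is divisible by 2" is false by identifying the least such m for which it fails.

m = 315

Check each positive integer m in order until m has exactly 12 positive divisors but m is not divisible by 2.
For m = 60, 72, 84, 90, …, 294, 306, 308 the conclusion holds.
m = 315: τ(315) = 12; 315 mod 2 = 1.
Thus m = 315 disproves the claim, and no smaller m works.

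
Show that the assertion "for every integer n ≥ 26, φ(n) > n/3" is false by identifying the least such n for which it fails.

n = 30

The first 4 eligible values, up to n = 29, all satisfy the conclusion.
n = 30: φ(30) = 8 and 30/3 = 10, so φ(30) ≤ 30/3.
Hence n = 30 is a counterexample.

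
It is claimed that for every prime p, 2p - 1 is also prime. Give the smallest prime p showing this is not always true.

p = 2: 2p - 1 = 3, prime.
p = 3: 2p - 1 = 5, prime.
p = 5: 2p - 1 = 9 = 3 × 3, not prime.

p = 5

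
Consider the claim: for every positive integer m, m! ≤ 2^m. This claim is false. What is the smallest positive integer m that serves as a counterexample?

m = 1: m! = 1 and 2^m = 2, so 1 ≤ 2.
m = 2: m! = 2 and 2^m = 4, so 2 ≤ 4.
m = 3: m! = 6 and 2^m = 8, so 6 ≤ 8.
m = 4: m! = 24 and 2^m = 16, so 24 > 16.
Thus m = 4 disproves the claim, and no smaller m works.

m = 4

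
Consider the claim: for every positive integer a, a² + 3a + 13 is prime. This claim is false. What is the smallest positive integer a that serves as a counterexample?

The first 8 eligible values, up to a = 8, all satisfy the conclusion.
a = 9: a² + 3a + 13 = 121 = 11 × 11, composite.

a = 9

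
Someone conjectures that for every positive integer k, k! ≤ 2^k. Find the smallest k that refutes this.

Check each positive integer k in order until k! > 2^k.
k = 1: k! = 1 and 2^k = 2, so 1 ≤ 2.
k = 2: k! = 2 and 2^k = 4, so 2 ≤ 4.
k = 3: k! = 6 and 2^k = 8, so 6 ≤ 8.
k = 4: k! = 24 and 2^k = 16, so 24 > 16.
Hence k = 4 is a counterexample.

k = 4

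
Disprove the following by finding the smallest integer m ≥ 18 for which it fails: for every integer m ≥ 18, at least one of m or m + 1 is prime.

m = 20

We need the least integer m ≥ 18 for which m, m + 1 are both composite.
For m = 18, 19 the conclusion holds.
m = 20: 20 = 2 × 10; 21 = 3 × 7 — both composite.
So m = 20 is the smallest counterexample.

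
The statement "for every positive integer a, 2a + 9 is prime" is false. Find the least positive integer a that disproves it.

a = 3

Check each positive integer a in order until 2a + 9 is not prime.
a = 1: 2a + 9 = 11, prime.
a = 2: 2a + 9 = 13, prime.
a = 3: 2a + 9 = 15 = 3 × 5, composite.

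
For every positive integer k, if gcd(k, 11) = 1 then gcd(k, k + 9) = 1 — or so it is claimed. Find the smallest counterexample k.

k = 3

k = 1: gcd(1, 10) = 1.
k = 2: gcd(2, 11) = 1.
k = 3: gcd(3, 12) = 3.
So k = 3 is the smallest counterexample.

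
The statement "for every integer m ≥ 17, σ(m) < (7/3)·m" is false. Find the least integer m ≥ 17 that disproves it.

m = 24

A counterexample is any integer m ≥ 17 such that the claim fails; we check each in order.
For m = 17, 18, 19, 20, 21, 22, 23 the conclusion holds.
m = 24: σ(24) = 60; 60 ≥ 56.
Hence m = 24 is a counterexample.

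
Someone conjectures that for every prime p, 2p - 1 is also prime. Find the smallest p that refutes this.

p = 5

We need the least prime p for which 2p - 1 is not prime.
p = 2: 2p - 1 = 3, prime.
p = 3: 2p - 1 = 5, prime.
p = 5: 2p - 1 = 9 = 3 × 3, not prime.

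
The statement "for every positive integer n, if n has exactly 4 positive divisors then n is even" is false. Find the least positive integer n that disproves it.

n = 15

Check each positive integer n in order until n has exactly 4 positive divisors but n is odd.
For n = 6, 8, 10, 14 the conclusion holds.
n = 15: divisors of 15: 1, 3, 5, 15; 15 is odd.
Hence n = 15 is a counterexample.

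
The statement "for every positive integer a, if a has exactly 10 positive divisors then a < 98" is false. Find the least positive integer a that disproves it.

A counterexample is any positive integer a such that a has exactly 10 positive divisors but the claim fails; we check each in order.
For a = 48, 80 the conclusion holds.
a = 112: τ(112) = 10; 112 ≥ 98.
Thus a = 112 disproves the claim, and no smaller a works.

a = 112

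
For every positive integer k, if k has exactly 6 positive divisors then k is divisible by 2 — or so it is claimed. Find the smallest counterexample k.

k = 45

A counterexample is any positive integer k such that k has exactly 6 positive divisors but k is not divisible by 2; we check each in order.
For k = 12, 18, 20, 28, 32, 44 the conclusion holds.
k = 45: τ(45) = 6; 45 mod 2 = 1.
Hence k = 45 is a counterexample.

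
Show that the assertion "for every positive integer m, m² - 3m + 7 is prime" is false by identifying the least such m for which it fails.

m = 6

m = 1: m² - 3m + 7 = 5, prime.
m = 2: m² - 3m + 7 = 5, prime.
m = 3: m² - 3m + 7 = 7, prime.
m = 4: m² - 3m + 7 = 11, prime.
m = 5: m² - 3m + 7 = 17, prime.
m = 6: m² - 3m + 7 = 25 = 5 × 5, composite.
Hence m = 6 is a counterexample.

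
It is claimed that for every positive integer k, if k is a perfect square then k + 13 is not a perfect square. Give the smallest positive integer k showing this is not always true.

k = 36

A counterexample is any positive integer k such that k is a perfect square but k + 13 is a perfect square; we check each in order.
k = 1: 1 + 13 = 14, not a perfect square.
k = 4: 4 + 13 = 17, not a perfect square.
k = 9: 9 + 13 = 22, not a perfect square.
k = 16: 16 + 13 = 29, not a perfect square.
k = 25: 25 + 13 = 38, not a perfect square.
k = 36: 36 = 6² and 36 + 13 = 49 = 7².
Hence k = 36 is a counterexample.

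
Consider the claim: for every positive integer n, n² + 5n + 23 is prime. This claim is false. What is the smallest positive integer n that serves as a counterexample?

For n = 1, 2, 3, 4, …, 11, 12, 13 the conclusion holds.
n = 14: n² + 5n + 23 = 289 = 17 × 17, composite.
Thus n = 14 disproves the claim, and no smaller n works.

n = 14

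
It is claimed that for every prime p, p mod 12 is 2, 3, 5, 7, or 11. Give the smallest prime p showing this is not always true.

p = 13

Check each prime p in order until the claim fails.
p = 2: 2 mod 12 = 2.
p = 3: 3 mod 12 = 3.
p = 5: 5 mod 12 = 5.
p = 7: 7 mod 12 = 7.
p = 11: 11 mod 12 = 11.
p = 13: 13 mod 12 = 1 — not in {2, 3, 5, 7, 11}.
Thus p = 13 disproves the claim, and no smaller p works.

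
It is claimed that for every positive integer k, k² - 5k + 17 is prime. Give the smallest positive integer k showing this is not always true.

k = 13

We need the least positive integer k for which k² - 5k + 17 is not prime.
The first 12 eligible values, up to k = 12, all satisfy the conclusion.
k = 13: k² - 5k + 17 = 121 = 11 × 11, composite.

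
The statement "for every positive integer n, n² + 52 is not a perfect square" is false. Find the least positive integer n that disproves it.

For n = 1, 2, 3, 4, …, 9, 10, 11 the conclusion holds.
n = 12: 12² + 52 = 196 = 14², a perfect square.
Hence n = 12 is a counterexample.

n = 12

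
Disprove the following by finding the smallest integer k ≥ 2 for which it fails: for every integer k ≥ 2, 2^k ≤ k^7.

We need the least integer k ≥ 2 for which 2^k > k^7.
The first 35 eligible values, up to k = 36, all satisfy the conclusion.
k = 37: 2^k = 137438953472 and k^7 = 94931877133, so 137438953472 > 94931877133.
Thus k = 37 disproves the claim, and no smaller k works.

k = 37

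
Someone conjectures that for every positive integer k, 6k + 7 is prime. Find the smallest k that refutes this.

For k = 1, 2 the conclusion holds.
k = 3: 6k + 7 = 25 = 5 × 5, composite.
So k = 3 is the smallest counterexample.

k = 3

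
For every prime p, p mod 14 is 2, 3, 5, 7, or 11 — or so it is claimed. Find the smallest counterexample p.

A counterexample is any prime p such that the claim fails; we check each in order.
The first 5 eligible values, up to p = 11, all satisfy the conclusion.
p = 13: 13 mod 14 = 13 — not in {2, 3, 5, 7, 11}.
Hence p = 13 is a counterexample.

p = 13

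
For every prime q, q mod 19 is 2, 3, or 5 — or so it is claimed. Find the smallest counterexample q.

q = 7

Check each prime q in order until the claim fails.
For q = 2, 3, 5 the conclusion holds.
q = 7: 7 mod 19 = 7 — not in {2, 3, 5}.
So q = 7 is the smallest counterexample.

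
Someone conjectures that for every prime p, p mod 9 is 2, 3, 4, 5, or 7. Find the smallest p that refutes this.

p = 17

p = 2: 2 mod 9 = 2.
p = 3: 3 mod 9 = 3.
p = 5: 5 mod 9 = 5.
p = 7: 7 mod 9 = 7.
p = 11: 11 mod 9 = 2.
p = 13: 13 mod 9 = 4.
p = 17: 17 mod 9 = 8 — not in {2, 3, 4, 5, 7}.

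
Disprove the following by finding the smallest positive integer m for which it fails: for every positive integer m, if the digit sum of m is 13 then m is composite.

m = 67

We need the least positive integer m for which the digit sum of m is 13 but m is prime.
For m = 49, 58 the conclusion holds.
m = 67: digit sum 13; 67 is prime, not composite.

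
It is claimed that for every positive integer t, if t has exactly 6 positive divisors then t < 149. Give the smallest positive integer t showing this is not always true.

The first 21 eligible values, up to t = 148, all satisfy the conclusion.
t = 153: τ(153) = 6; 153 ≥ 149.
Hence t = 153 is a counterexample.

t = 153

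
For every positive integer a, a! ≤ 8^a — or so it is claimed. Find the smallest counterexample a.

Check each positive integer a in order until a! > 8^a.
The first 19 eligible values, up to a = 19, all satisfy the conclusion.
a = 20: a! = 2432902008176640000 and 8^a = 1152921504606846976, so 2432902008176640000 > 1152921504606846976.
Hence a = 20 is a counterexample.

a = 20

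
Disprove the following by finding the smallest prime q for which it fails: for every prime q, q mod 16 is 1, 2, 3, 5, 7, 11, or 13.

For q = 2, 3, 5, 7, 11, 13, 17, 19, 23, 29 the conclusion holds.
q = 31: 31 mod 16 = 15 — not in {1, 2, 3, 5, 7, 11, 13}.
So q = 31 is the smallest counterexample.

q = 31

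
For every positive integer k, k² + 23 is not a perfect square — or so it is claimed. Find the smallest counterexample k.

k = 11

A counterexample is any positive integer k such that k² + 23 is a perfect square; we check each in order.
For k = 1, 2, 3, 4, 5, 6, 7, 8, 9, 10 the conclusion holds.
k = 11: 11² + 23 = 144 = 12², a perfect square.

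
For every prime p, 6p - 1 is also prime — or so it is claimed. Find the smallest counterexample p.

p = 11

Check each prime p in order until 6p - 1 is not prime.
p = 2: 6p - 1 = 11, prime.
p = 3: 6p - 1 = 17, prime.
p = 5: 6p - 1 = 29, prime.
p = 7: 6p - 1 = 41, prime.
p = 11: 6p - 1 = 65 = 5 × 13, not prime.
Thus p = 11 disproves the claim, and no smaller p works.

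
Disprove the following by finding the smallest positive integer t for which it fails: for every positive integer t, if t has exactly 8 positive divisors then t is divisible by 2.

t = 105

Check each positive integer t in order until t has exactly 8 positive divisors but t is not divisible by 2.
The first 12 eligible values, up to t = 104, all satisfy the conclusion.
t = 105: τ(105) = 8; 105 mod 2 = 1.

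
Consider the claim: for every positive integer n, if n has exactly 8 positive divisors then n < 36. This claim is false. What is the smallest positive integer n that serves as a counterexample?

n = 40

Check each positive integer n in order until n has exactly 8 positive divisors but the claim fails.
n = 24: τ(24) = 8; 24 < 36.
n = 30: τ(30) = 8; 30 < 36.
n = 40: τ(40) = 8; 40 ≥ 36.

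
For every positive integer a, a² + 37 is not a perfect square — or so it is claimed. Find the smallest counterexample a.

a = 18

We need the least positive integer a for which a² + 37 is a perfect square.
For a = 1, 2, 3, 4, …, 15, 16, 17 the conclusion holds.
a = 18: 18² + 37 = 361 = 19², a perfect square.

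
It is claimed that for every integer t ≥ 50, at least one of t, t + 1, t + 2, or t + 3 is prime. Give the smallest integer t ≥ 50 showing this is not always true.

t = 54

We need the least integer t ≥ 50 for which t, t + 1, t + 2, t + 3 are all composite.
For t = 50, 51, 52, 53 the conclusion holds.
t = 54: 54 = 2 × 27; 55 = 5 × 11; 56 = 2 × 28; 57 = 3 × 19 — all composite.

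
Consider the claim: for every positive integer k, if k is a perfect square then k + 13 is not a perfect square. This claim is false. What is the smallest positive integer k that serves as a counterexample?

We need the least positive integer k for which k is a perfect square but k + 13 is a perfect square.
The first 5 eligible values, up to k = 25, all satisfy the conclusion.
k = 36: 36 = 6² and 36 + 13 = 49 = 7².
So k = 36 is the smallest counterexample.

k = 36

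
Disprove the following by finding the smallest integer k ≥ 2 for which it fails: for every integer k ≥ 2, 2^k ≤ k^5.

For k = 2, 3, 4, 5, …, 20, 21, 22 the conclusion holds.
k = 23: 2^k = 8388608 and k^5 = 6436343, so 8388608 > 6436343.
So k = 23 is the smallest counterexample.

k = 23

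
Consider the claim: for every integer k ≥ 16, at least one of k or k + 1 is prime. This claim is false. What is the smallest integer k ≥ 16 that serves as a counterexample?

A counterexample is any integer k ≥ 16 such that k, k + 1 are both composite; we check each in order.
k = 16: 17 is prime.
k = 17: 17 is prime.
k = 18: 19 is prime.
k = 19: 19 is prime.
k = 20: 20 = 2 × 10; 21 = 3 × 7 — both composite.

k = 20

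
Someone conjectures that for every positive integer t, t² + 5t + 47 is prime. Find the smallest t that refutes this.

t = 38

For t = 1, 2, 3, 4, …, 35, 36, 37 the conclusion holds.
t = 38: t² + 5t + 47 = 1681 = 41 × 41, composite.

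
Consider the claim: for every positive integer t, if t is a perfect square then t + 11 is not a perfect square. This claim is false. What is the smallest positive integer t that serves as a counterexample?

A counterexample is any positive integer t such that t is a perfect square but t + 11 is a perfect square; we check each in order.
The first 4 eligible values, up to t = 16, all satisfy the conclusion.
t = 25: 25 = 5² and 25 + 11 = 36 = 6².
So t = 25 is the smallest counterexample.

t = 25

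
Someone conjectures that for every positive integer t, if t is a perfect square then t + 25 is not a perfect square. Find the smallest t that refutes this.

We need the least positive integer t for which t is a perfect square but t + 25 is a perfect square.
The first 11 eligible values, up to t = 121, all satisfy the conclusion.
t = 144: 144 = 12² and 144 + 25 = 169 = 13².
So t = 144 is the smallest counterexample.

t = 144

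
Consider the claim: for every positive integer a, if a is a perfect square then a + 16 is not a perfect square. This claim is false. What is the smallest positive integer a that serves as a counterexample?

A counterexample is any positive integer a such that a is a perfect square but a + 16 is a perfect square; we check each in order.
For a = 1, 4 the conclusion holds.
a = 9: 9 = 3² and 9 + 16 = 25 = 5².
Thus a = 9 disproves the claim, and no smaller a works.

a = 9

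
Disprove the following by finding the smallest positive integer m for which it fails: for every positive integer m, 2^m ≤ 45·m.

m = 9

A counterexample is any positive integer m such that 2^m > 45·m; we check each in order.
For m = 1, 2, 3, 4, 5, 6, 7, 8 the conclusion holds.
m = 9: 2^m = 512 and 45·m = 405, so 512 > 405.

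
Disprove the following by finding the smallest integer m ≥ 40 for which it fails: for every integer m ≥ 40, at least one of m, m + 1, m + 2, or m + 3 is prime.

m = 48

We need the least integer m ≥ 40 for which m, m + 1, m + 2, m + 3 are all composite.
m = 40: 41 is prime.
m = 41: 41 is prime.
m = 42: 43 is prime.
m = 43: 43 is prime.
m = 44: 47 is prime.
m = 45: 47 is prime.
m = 46: 47 is prime.
m = 47: 47 is prime.
m = 48: 48 = 2 × 24; 49 = 7 × 7; 50 = 2 × 25; 51 = 3 × 17 — all composite.
Thus m = 48 disproves the claim, and no smaller m works.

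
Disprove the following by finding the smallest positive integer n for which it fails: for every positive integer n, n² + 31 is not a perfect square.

n = 15

A counterexample is any positive integer n such that n² + 31 is a perfect square; we check each in order.
The first 14 eligible values, up to n = 14, all satisfy the conclusion.
n = 15: 15² + 31 = 256 = 16², a perfect square.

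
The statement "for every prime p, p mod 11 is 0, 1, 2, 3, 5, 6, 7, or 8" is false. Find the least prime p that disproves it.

We need the least prime p for which the claim fails.
The first 10 eligible values, up to p = 29, all satisfy the conclusion.
p = 31: 31 mod 11 = 9 — not in {0, 1, 2, 3, 5, 6, 7, 8}.

p = 31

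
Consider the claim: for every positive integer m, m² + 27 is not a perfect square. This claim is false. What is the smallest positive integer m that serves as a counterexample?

m = 1: 1² + 27 = 28, not a perfect square.
m = 2: 2² + 27 = 31, not a perfect square.
m = 3: 3² + 27 = 36 = 6², a perfect square.
Hence m = 3 is a counterexample.

m = 3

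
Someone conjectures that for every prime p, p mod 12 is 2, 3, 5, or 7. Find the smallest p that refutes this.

p = 11

A counterexample is any prime p such that the claim fails; we check each in order.
The first 4 eligible values, up to p = 7, all satisfy the conclusion.
p = 11: 11 mod 12 = 11 — not in {2, 3, 5, 7}.
Thus p = 11 disproves the claim, and no smaller p works.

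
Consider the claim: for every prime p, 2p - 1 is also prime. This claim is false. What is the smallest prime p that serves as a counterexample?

p = 5

We need the least prime p for which 2p - 1 is not prime.
p = 2: 2p - 1 = 3, prime.
p = 3: 2p - 1 = 5, prime.
p = 5: 2p - 1 = 9 = 3 × 3, not prime.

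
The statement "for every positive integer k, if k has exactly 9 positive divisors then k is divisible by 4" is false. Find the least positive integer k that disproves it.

We need the least positive integer k for which k has exactly 9 positive divisors but k is not divisible by 4.
k = 36: τ(36) = 9; 36 mod 4 = 0.
k = 100: τ(100) = 9; 100 mod 4 = 0.
k = 196: τ(196) = 9; 196 mod 4 = 0.
k = 225: τ(225) = 9; 225 mod 4 = 1.
Hence k = 225 is a counterexample.

k = 225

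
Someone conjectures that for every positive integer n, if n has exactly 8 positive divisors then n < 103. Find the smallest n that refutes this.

Check each positive integer n in order until n has exactly 8 positive divisors but the claim fails.
For n = 24, 30, 40, 42, …, 78, 88, 102 the conclusion holds.
n = 104: τ(104) = 8; 104 ≥ 103.
Hence n = 104 is a counterexample.

n = 104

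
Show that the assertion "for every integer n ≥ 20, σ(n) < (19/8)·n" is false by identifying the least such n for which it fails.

n = 24

A counterexample is any integer n ≥ 20 such that the claim fails; we check each in order.
The first 4 eligible values, up to n = 23, all satisfy the conclusion.
n = 24: σ(24) = 60; 60 ≥ 57.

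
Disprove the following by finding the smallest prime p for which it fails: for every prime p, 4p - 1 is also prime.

p = 7

A counterexample is any prime p such that 4p - 1 is not prime; we check each in order.
p = 2: 4p - 1 = 7, prime.
p = 3: 4p - 1 = 11, prime.
p = 5: 4p - 1 = 19, prime.
p = 7: 4p - 1 = 27 = 3 × 9, not prime.
Hence p = 7 is a counterexample.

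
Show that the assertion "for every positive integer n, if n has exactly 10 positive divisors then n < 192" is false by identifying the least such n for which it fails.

n = 208

The first 5 eligible values, up to n = 176, all satisfy the conclusion.
n = 208: τ(208) = 10; 208 ≥ 192.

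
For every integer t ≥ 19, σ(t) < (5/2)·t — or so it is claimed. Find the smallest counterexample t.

Check each integer t ≥ 19 in order until the claim fails.
The first 5 eligible values, up to t = 23, all satisfy the conclusion.
t = 24: σ(24) = 60; 60 ≥ 60.

t = 24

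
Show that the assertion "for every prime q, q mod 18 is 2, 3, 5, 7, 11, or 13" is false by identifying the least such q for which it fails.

q = 2: 2 mod 18 = 2.
q = 3: 3 mod 18 = 3.
q = 5: 5 mod 18 = 5.
q = 7: 7 mod 18 = 7.
q = 11: 11 mod 18 = 11.
q = 13: 13 mod 18 = 13.
q = 17: 17 mod 18 = 17 — not in {2, 3, 5, 7, 11, 13}.
Thus q = 17 disproves the claim, and no smaller q works.

q = 17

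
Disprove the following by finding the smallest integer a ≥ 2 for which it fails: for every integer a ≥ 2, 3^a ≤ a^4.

a = 8

Check each integer a ≥ 2 in order until 3^a > a^4.
The first 6 eligible values, up to a = 7, all satisfy the conclusion.
a = 8: 3^a = 6561 and a^4 = 4096, so 6561 > 4096.
Thus a = 8 disproves the claim, and no smaller a works.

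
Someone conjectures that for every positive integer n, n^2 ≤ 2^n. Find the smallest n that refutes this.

n = 3

Check each positive integer n in order until n^2 > 2^n.
For n = 1, 2 the conclusion holds.
n = 3: n^2 = 9 and 2^n = 8, so 9 > 8.
Hence n = 3 is a counterexample.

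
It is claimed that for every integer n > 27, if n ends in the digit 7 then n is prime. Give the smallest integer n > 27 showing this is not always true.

n = 57

For n = 37, 47 the conclusion holds.
n = 57: 57 ends in 7; 57 = 3 × 19, composite.
Thus n = 57 disproves the claim, and no smaller n works.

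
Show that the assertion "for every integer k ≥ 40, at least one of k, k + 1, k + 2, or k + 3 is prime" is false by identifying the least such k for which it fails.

k = 48

We need the least integer k ≥ 40 for which k, k + 1, k + 2, k + 3 are all composite.
The first 8 eligible values, up to k = 47, all satisfy the conclusion.
k = 48: 48 = 2 × 24; 49 = 7 × 7; 50 = 2 × 25; 51 = 3 × 17 — all composite.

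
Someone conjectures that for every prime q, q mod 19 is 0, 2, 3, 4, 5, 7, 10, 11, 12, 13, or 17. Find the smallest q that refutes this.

q = 37

Check each prime q in order until the claim fails.
The first 11 eligible values, up to q = 31, all satisfy the conclusion.
q = 37: 37 mod 19 = 18 — not in {0, 2, 3, 4, 5, 7, 10, 11, 12, 13, 17}.
Hence q = 37 is a counterexample.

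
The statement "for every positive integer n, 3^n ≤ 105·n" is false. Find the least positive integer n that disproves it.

For n = 1, 2, 3, 4, 5 the conclusion holds.
n = 6: 3^n = 729 and 105·n = 630, so 729 > 630.

n = 6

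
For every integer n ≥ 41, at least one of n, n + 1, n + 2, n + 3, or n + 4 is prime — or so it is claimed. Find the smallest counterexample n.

We need the least integer n ≥ 41 for which n, n + 1, n + 2, n + 3, n + 4 are all composite.
For n = 41, 42, 43, 44, 45, 46, 47 the conclusion holds.
n = 48: 48 = 2 × 24; 49 = 7 × 7; 50 = 2 × 25; 51 = 3 × 17; 52 = 2 × 26 — all composite.
Thus n = 48 disproves the claim, and no smaller n works.

n = 48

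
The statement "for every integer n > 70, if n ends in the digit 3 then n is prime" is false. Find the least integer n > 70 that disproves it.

n = 73: 73 ends in 3 and is prime.
n = 83: 83 ends in 3 and is prime.
n = 93: 93 ends in 3; 93 = 3 × 31, composite.
Hence n = 93 is a counterexample.

n = 93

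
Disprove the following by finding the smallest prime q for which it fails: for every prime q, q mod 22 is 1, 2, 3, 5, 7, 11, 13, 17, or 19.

q = 31

We need the least prime q for which the claim fails.
The first 10 eligible values, up to q = 29, all satisfy the conclusion.
q = 31: 31 mod 22 = 9 — not in {1, 2, 3, 5, 7, 11, 13, 17, 19}.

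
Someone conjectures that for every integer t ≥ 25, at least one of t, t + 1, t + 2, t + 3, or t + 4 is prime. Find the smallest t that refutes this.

t = 32

A counterexample is any integer t ≥ 25 such that t, t + 1, t + 2, t + 3, t + 4 are all composite; we check each in order.
t = 25: 29 is prime.
t = 26: 29 is prime.
t = 27: 29 is prime.
t = 28: 29 is prime.
t = 29: 29 is prime.
t = 30: 31 is prime.
t = 31: 31 is prime.
t = 32: 32 = 2 × 16; 33 = 3 × 11; 34 = 2 × 17; 35 = 5 × 7; 36 = 2 × 18 — all composite.
Hence t = 32 is a counterexample.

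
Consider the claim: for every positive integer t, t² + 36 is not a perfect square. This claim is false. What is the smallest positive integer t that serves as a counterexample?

t = 8

We need the least positive integer t for which t² + 36 is a perfect square.
The first 7 eligible values, up to t = 7, all satisfy the conclusion.
t = 8: 8² + 36 = 100 = 10², a perfect square.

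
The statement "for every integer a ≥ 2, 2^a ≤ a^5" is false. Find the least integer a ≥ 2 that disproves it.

a = 23

Check each integer a ≥ 2 in order until 2^a > a^5.
For a = 2, 3, 4, 5, …, 20, 21, 22 the conclusion holds.
a = 23: 2^a = 8388608 and a^5 = 6436343, so 8388608 > 6436343.
Thus a = 23 disproves the claim, and no smaller a works.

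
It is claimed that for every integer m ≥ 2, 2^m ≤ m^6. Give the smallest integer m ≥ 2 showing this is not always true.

m = 30

For m = 2, 3, 4, 5, …, 27, 28, 29 the conclusion holds.
m = 30: 2^m = 1073741824 and m^6 = 729000000, so 1073741824 > 729000000.
Thus m = 30 disproves the claim, and no smaller m works.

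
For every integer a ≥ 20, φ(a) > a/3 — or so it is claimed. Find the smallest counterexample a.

a = 24

Check each integer a ≥ 20 in order until the claim fails.
a = 20: φ(20) = 8 and 20/3 = 20/3, so φ(20) > 20/3.
a = 21: φ(21) = 12 and 21/3 = 7, so φ(21) > 21/3.
a = 22: φ(22) = 10 and 22/3 = 22/3, so φ(22) > 22/3.
a = 23: φ(23) = 22 and 23/3 = 23/3, so φ(23) > 23/3.
a = 24: φ(24) = 8 and 24/3 = 8, so φ(24) ≤ 24/3.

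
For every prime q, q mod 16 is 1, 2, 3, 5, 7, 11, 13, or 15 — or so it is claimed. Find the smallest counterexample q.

q = 41

We need the least prime q for which the claim fails.
For q = 2, 3, 5, 7, …, 29, 31, 37 the conclusion holds.
q = 41: 41 mod 16 = 9 — not in {1, 2, 3, 5, 7, 11, 13, 15}.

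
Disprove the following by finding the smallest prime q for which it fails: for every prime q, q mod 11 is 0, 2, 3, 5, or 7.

q = 2: 2 mod 11 = 2.
q = 3: 3 mod 11 = 3.
q = 5: 5 mod 11 = 5.
q = 7: 7 mod 11 = 7.
q = 11: 11 mod 11 = 0.
q = 13: 13 mod 11 = 2.
q = 17: 17 mod 11 = 6 — not in {0, 2, 3, 5, 7}.
So q = 17 is the smallest counterexample.

q = 17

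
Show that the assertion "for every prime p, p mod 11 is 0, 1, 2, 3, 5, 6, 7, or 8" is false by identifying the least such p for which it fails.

We need the least prime p for which the claim fails.
For p = 2, 3, 5, 7, 11, 13, 17, 19, 23, 29 the conclusion holds.
p = 31: 31 mod 11 = 9 — not in {0, 1, 2, 3, 5, 6, 7, 8}.
Thus p = 31 disproves the claim, and no smaller p works.

p = 31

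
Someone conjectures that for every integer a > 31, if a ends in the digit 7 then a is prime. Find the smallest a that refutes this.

a = 57

Check each integer a > 31 in order until a ends in the digit 7 but a is not prime.
For a = 37, 47 the conclusion holds.
a = 57: 57 ends in 7; 57 = 3 × 19, composite.
So a = 57 is the smallest counterexample.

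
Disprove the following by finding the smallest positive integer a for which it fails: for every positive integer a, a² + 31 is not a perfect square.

We need the least positive integer a for which a² + 31 is a perfect square.
For a = 1, 2, 3, 4, …, 12, 13, 14 the conclusion holds.
a = 15: 15² + 31 = 256 = 16², a perfect square.

a = 15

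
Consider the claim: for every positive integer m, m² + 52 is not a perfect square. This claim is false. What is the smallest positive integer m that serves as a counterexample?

For m = 1, 2, 3, 4, …, 9, 10, 11 the conclusion holds.
m = 12: 12² + 52 = 196 = 14², a perfect square.
Hence m = 12 is a counterexample.

m = 12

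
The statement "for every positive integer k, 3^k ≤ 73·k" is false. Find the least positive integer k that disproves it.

We need the least positive integer k for which 3^k > 73·k.
For k = 1, 2, 3, 4, 5 the conclusion holds.
k = 6: 3^k = 729 and 73·k = 438, so 729 > 438.
Thus k = 6 disproves the claim, and no smaller k works.

k = 6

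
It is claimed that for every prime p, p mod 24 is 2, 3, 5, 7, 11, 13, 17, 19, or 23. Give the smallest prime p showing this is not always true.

p = 73

Check each prime p in order until the claim fails.
For p = 2, 3, 5, 7, …, 61, 67, 71 the conclusion holds.
p = 73: 73 mod 24 = 1 — not in {2, 3, 5, 7, 11, 13, 17, 19, 23}.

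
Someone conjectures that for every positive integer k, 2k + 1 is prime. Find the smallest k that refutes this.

A counterexample is any positive integer k such that 2k + 1 is not prime; we check each in order.
For k = 1, 2, 3 the conclusion holds.
k = 4: 2k + 1 = 9 = 3 × 3, composite.
Hence k = 4 is a counterexample.

k = 4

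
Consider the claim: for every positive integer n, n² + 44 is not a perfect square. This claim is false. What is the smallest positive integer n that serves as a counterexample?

A counterexample is any positive integer n such that n² + 44 is a perfect square; we check each in order.
For n = 1, 2, 3, 4, 5, 6, 7, 8, 9 the conclusion holds.
n = 10: 10² + 44 = 144 = 12², a perfect square.
Hence n = 10 is a counterexample.

n = 10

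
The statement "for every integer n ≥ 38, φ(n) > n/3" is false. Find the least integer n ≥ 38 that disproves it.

Check each integer n ≥ 38 in order until the claim fails.
For n = 38, 39, 40, 41 the conclusion holds.
n = 42: φ(42) = 12 and 42/3 = 14, so φ(42) ≤ 42/3.

n = 42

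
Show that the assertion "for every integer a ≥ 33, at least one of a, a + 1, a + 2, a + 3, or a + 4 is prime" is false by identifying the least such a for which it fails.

a = 48

A counterexample is any integer a ≥ 33 such that a, a + 1, a + 2, a + 3, a + 4 are all composite; we check each in order.
For a = 33, 34, 35, 36, …, 45, 46, 47 the conclusion holds.
a = 48: 48 = 2 × 24; 49 = 7 × 7; 50 = 2 × 25; 51 = 3 × 17; 52 = 2 × 26 — all composite.
Hence a = 48 is a counterexample.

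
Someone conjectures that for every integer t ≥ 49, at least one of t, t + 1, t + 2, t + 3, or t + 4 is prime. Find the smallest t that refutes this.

t = 54

A counterexample is any integer t ≥ 49 such that t, t + 1, t + 2, t + 3, t + 4 are all composite; we check each in order.
The first 5 eligible values, up to t = 53, all satisfy the conclusion.
t = 54: 54 = 2 × 27; 55 = 5 × 11; 56 = 2 × 28; 57 = 3 × 19; 58 = 2 × 29 — all composite.
Thus t = 54 disproves the claim, and no smaller t works.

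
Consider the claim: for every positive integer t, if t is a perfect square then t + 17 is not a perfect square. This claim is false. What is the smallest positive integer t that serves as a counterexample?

Check each positive integer t in order until t is a perfect square but t + 17 is a perfect square.
The first 7 eligible values, up to t = 49, all satisfy the conclusion.
t = 64: 64 = 8² and 64 + 17 = 81 = 9².
So t = 64 is the smallest counterexample.

t = 64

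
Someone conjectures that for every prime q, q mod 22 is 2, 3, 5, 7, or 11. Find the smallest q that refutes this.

q = 13

A counterexample is any prime q such that the claim fails; we check each in order.
For q = 2, 3, 5, 7, 11 the conclusion holds.
q = 13: 13 mod 22 = 13 — not in {2, 3, 5, 7, 11}.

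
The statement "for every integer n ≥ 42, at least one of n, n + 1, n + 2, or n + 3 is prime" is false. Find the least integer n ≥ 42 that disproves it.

n = 48

Check each integer n ≥ 42 in order until n, n + 1, n + 2, n + 3 are all composite.
The first 6 eligible values, up to n = 47, all satisfy the conclusion.
n = 48: 48 = 2 × 24; 49 = 7 × 7; 50 = 2 × 25; 51 = 3 × 17 — all composite.
Thus n = 48 disproves the claim, and no smaller n works.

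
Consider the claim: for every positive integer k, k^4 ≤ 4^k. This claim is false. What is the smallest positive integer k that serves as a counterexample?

k = 3

Check each positive integer k in order until k^4 > 4^k.
For k = 1, 2 the conclusion holds.
k = 3: k^4 = 81 and 4^k = 64, so 81 > 64.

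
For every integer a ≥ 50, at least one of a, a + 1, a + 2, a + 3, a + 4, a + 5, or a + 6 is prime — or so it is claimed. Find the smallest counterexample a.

a = 90

For a = 50, 51, 52, 53, …, 87, 88, 89 the conclusion holds.
a = 90: 90 = 2 × 45; 91 = 7 × 13; 92 = 2 × 46; 93 = 3 × 31; 94 = 2 × 47; 95 = 5 × 19; 96 = 2 × 48 — all composite.
So a = 90 is the smallest counterexample.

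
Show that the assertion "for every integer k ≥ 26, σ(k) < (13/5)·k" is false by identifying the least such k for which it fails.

k = 60

A counterexample is any integer k ≥ 26 such that the claim fails; we check each in order.
For k = 26, 27, 28, 29, …, 57, 58, 59 the conclusion holds.
k = 60: σ(60) = 168; 168 ≥ 156.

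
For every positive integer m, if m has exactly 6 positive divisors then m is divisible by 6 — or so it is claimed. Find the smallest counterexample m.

m = 20

A counterexample is any positive integer m such that m has exactly 6 positive divisors but m is not divisible by 6; we check each in order.
For m = 12, 18 the conclusion holds.
m = 20: τ(20) = 6; 20 mod 6 = 2.
So m = 20 is the smallest counterexample.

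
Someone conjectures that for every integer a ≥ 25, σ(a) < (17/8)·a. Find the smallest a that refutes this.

a = 30

A counterexample is any integer a ≥ 25 such that the claim fails; we check each in order.
a = 25: σ(25) = 31; 31 < 425/8.
a = 26: σ(26) = 42; 42 < 221/4.
a = 27: σ(27) = 40; 40 < 459/8.
a = 28: σ(28) = 56; 56 < 119/2.
a = 29: σ(29) = 30; 30 < 493/8.
a = 30: σ(30) = 72; 72 ≥ 255/4.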